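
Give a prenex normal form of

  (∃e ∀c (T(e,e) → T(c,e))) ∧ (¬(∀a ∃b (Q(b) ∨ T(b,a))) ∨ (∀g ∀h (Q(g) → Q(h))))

First replace A → B with ¬A ∨ B.
  (∃e ∀c (¬T(e,e) ∨ T(c,e))) ∧ (¬(∀a ∃b (Q(b) ∨ T(b,a))) ∨ (∀g ∀h (¬Q(g) ∨ Q(h))))
Push ¬ through the quantifiers and connectives to reach negation normal form:
  (∃e ∀c (¬T(e,e) ∨ T(c,e))) ∧ ((∃a ∀b (¬Q(b) ∧ ¬T(b,a))) ∨ (∀g ∀h (¬Q(g) ∨ Q(h))))
All bound variables are already distinct, so no renaming is needed.
Pull the quantifiers to the front (each side's bound variable is not free in the other side):
  ∃e ∀c ∃a ∀b ∀g ∀h ((¬T(e,e) ∨ T(c,e)) ∧ (¬Q(b) ∧ ¬T(b,a) ∨ ¬Q(g) ∨ Q(h)))

∃e ∀c ∃a ∀b ∀g ∀h ((¬T(e,e) ∨ T(c,e)) ∧ (¬Q(b) ∧ ¬T(b,a) ∨ ¬Q(g) ∨ Q(h)))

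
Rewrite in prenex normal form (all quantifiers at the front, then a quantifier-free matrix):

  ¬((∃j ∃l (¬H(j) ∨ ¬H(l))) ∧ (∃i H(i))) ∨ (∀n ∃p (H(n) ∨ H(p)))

∀j ∀l ∀i ∀n ∃p (H(j) ∧ H(l) ∨ ¬H(i) ∨ H(n) ∨ H(p))

Move each ¬ inward, flipping quantifiers it crosses:
  (∀j ∀l (H(j) ∧ H(l))) ∨ (∀i ¬H(i)) ∨ (∀n ∃p (H(n) ∨ H(p)))
Pull the quantifiers to the front (each side's bound variable is not free in the other side):
  ∀j ∀l ∀i ∀n ∃p (H(j) ∧ H(l) ∨ ¬H(i) ∨ H(n) ∨ H(p))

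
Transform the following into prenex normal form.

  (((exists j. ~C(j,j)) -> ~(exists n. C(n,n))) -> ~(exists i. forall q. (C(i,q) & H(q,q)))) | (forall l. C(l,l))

exists j. exists n. forall i. exists q. forall l. (~C(j,j) & C(n,n) | ~C(i,q) | ~H(q,q) | C(l,l))

Eliminate → and ↔ using ¬ and ∨.
  ~(~(exists j. ~C(j,j)) | ~(exists n. C(n,n))) | ~(exists i. forall q. (C(i,q) & H(q,q))) | (forall l. C(l,l))
Push ¬ through the quantifiers and connectives to reach negation normal form:
  (exists j. ~C(j,j)) & (exists n. C(n,n)) | (forall i. exists q. (~C(i,q) | ~H(q,q))) | (forall l. C(l,l))
Finally move all quantifiers to the prefix:
  exists j. exists n. forall i. exists q. forall l. (~C(j,j) & C(n,n) | ~C(i,q) | ~H(q,q) | C(l,l))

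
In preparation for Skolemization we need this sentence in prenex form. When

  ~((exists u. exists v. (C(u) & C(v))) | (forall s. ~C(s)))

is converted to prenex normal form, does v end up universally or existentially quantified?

universal

Move each ¬ inward, flipping quantifiers it crosses:
  (forall u. forall v. (~C(u) | ~C(v))) & (exists s. C(s))
All bound variables are already distinct, so no renaming is needed.
Extract every quantifier outward, since the variables are now distinct and don't occur free across branches:
  forall u. forall v. exists s. ((~C(u) | ~C(v)) & C(s))
The quantifier exists v sits under an odd number of negations, so it flips to forall v.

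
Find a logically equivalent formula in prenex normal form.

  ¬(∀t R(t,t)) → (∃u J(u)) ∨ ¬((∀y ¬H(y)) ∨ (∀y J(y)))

Eliminate → and ↔ using ¬ and ∨.
  ¬¬(∀t R(t,t)) ∨ (∃u J(u)) ∨ ¬((∀y ¬H(y)) ∨ (∀y J(y)))
Move each ¬ inward, flipping quantifiers it crosses:
  (∀t R(t,t)) ∨ (∃u J(u)) ∨ (∃y H(y)) ∧ (∃y ¬J(y))
Standardize variables apart so no two quantifiers bind the same name: y↦u1.
  (∀t R(t,t)) ∨ (∃u J(u)) ∨ (∃y H(y)) ∧ (∃u1 ¬J(u1))
Extract every quantifier outward, since the variables are now distinct and don't occur free across branches:
  ∀t ∃u ∃y ∃u1 (R(t,t) ∨ J(u) ∨ H(y) ∧ ¬J(u1))

∀t ∃u ∃y ∃u1 (R(t,t) ∨ J(u) ∨ H(y) ∧ ¬J(u1))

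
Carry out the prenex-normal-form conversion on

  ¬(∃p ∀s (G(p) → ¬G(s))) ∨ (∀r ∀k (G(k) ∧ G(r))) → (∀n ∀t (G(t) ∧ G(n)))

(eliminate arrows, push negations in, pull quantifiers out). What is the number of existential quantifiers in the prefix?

3

Eliminate → and ↔ using ¬ and ∨.
  ¬(¬(∃p ∀s (¬G(p) ∨ ¬G(s))) ∨ (∀r ∀k (G(k) ∧ G(r)))) ∨ (∀n ∀t (G(t) ∧ G(n)))
Move each ¬ inward, flipping quantifiers it crosses:
  (∃p ∀s (¬G(p) ∨ ¬G(s))) ∧ (∃r ∃k (¬G(k) ∨ ¬G(r))) ∨ (∀n ∀t (G(t) ∧ G(n)))
All bound variables are already distinct, so no renaming is needed.
Finally move all quantifiers to the prefix:
  ∃p ∀s ∃r ∃k ∀n ∀t ((¬G(p) ∨ ¬G(s)) ∧ (¬G(k) ∨ ¬G(r)) ∨ G(t) ∧ G(n))
The prefix is ∃p ∀s ∃r ∃k ∀n ∀t: 3 universal, 3 existential.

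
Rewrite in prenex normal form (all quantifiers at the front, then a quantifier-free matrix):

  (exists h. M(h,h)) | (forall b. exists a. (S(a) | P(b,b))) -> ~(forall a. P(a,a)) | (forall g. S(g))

Rewrite implications/biconditionals: A → B as ¬A ∨ B.
  ~((exists h. M(h,h)) | (forall b. exists a. (S(a) | P(b,b)))) | ~(forall a. P(a,a)) | (forall g. S(g))
Push ¬ through the quantifiers and connectives to reach negation normal form:
  (forall h. ~M(h,h)) & (exists b. forall a. (~S(a) & ~P(b,b))) | (exists a. ~P(a,a)) | (forall g. S(g))
Rename bound variables to avoid capture: a↦v.
  (forall h. ~M(h,h)) & (exists b. forall a. (~S(a) & ~P(b,b))) | (exists v. ~P(v,v)) | (forall g. S(g))
Finally move all quantifiers to the prefix:
  forall h. exists b. forall a. exists v. forall g. (~M(h,h) & ~S(a) & ~P(b,b) | ~P(v,v) | S(g))

forall h. exists b. forall a. exists v. forall g. (~M(h,h) & ~S(a) & ~P(b,b) | ~P(v,v) | S(g))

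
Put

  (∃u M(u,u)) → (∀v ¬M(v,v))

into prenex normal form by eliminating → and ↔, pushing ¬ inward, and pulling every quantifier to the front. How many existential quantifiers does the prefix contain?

0

Rewrite implications/biconditionals: A → B as ¬A ∨ B.
  ¬(∃u M(u,u)) ∨ (∀v ¬M(v,v))
Drive negations inward (¬∀x A ≡ ∃x ¬A, ¬∃x A ≡ ∀x ¬A, De Morgan for ∧/∨):
  (∀u ¬M(u,u)) ∨ (∀v ¬M(v,v))
All bound variables are already distinct, so no renaming is needed.
Extract every quantifier outward, since the variables are now distinct and don't occur free across branches:
  ∀u ∀v (¬M(u,u) ∨ ¬M(v,v))
The prefix is ∀u ∀v: 2 universal, 0 existential.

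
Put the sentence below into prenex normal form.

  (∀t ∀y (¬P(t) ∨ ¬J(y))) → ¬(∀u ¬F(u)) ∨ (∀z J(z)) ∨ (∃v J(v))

∃t ∃y ∃u ∀z ∃v (P(t) ∧ J(y) ∨ F(u) ∨ J(z) ∨ J(v))

First replace A → B with ¬A ∨ B.
  ¬(∀t ∀y (¬P(t) ∨ ¬J(y))) ∨ ¬(∀u ¬F(u)) ∨ (∀z J(z)) ∨ (∃v J(v))
Push ¬ through the quantifiers and connectives to reach negation normal form:
  (∃t ∃y (P(t) ∧ J(y))) ∨ (∃u F(u)) ∨ (∀z J(z)) ∨ (∃v J(v))
All bound variables are already distinct, so no renaming is needed.
Finally move all quantifiers to the prefix:
  ∃t ∃y ∃u ∀z ∃v (P(t) ∧ J(y) ∨ F(u) ∨ J(z) ∨ J(v))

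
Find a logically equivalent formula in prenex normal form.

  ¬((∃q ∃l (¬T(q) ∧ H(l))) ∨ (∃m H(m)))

∀q ∀l ∀m ((T(q) ∨ ¬H(l)) ∧ ¬H(m))

Move each ¬ inward, flipping quantifiers it crosses:
  (∀q ∀l (T(q) ∨ ¬H(l))) ∧ (∀m ¬H(m))
All bound variables are already distinct, so no renaming is needed.
Pull the quantifiers to the front (each side's bound variable is not free in the other side):
  ∀q ∀l ∀m ((T(q) ∨ ¬H(l)) ∧ ¬H(m))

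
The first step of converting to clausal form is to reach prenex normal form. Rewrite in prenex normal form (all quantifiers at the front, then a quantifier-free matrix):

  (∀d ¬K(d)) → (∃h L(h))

First replace A → B with ¬A ∨ B.
  ¬(∀d ¬K(d)) ∨ (∃h L(h))
Drive negations inward (¬∀x A ≡ ∃x ¬A, ¬∃x A ≡ ∀x ¬A, De Morgan for ∧/∨):
  (∃d K(d)) ∨ (∃h L(h))
All bound variables are already distinct, so no renaming is needed.
Finally move all quantifiers to the prefix:
  ∃d ∃h (K(d) ∨ L(h))

∃d ∃h (K(d) ∨ L(h))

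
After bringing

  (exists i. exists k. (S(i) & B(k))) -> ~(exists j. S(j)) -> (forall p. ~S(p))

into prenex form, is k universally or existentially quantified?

Eliminate → and ↔ using ¬ and ∨.
  ~(exists i. exists k. (S(i) & B(k))) | ~~(exists j. S(j)) | (forall p. ~S(p))
Move each ¬ inward, flipping quantifiers it crosses:
  (forall i. forall k. (~S(i) | ~B(k))) | (exists j. S(j)) | (forall p. ~S(p))
All bound variables are already distinct, so no renaming is needed.
Pull the quantifiers to the front (each side's bound variable is not free in the other side):
  forall i. forall k. exists j. forall p. (~S(i) | ~B(k) | S(j) | ~S(p))
The quantifier exists k sits under an odd number of negations (counting the antecedent side of each →), so it flips to forall k.

universal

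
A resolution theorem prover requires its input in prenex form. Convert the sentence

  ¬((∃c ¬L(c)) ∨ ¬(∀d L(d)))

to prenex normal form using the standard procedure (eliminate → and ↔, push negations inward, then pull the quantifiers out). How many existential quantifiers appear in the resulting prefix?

0

Drive negations inward (¬∀x A ≡ ∃x ¬A, ¬∃x A ≡ ∀x ¬A, De Morgan for ∧/∨):
  (∀c L(c)) ∧ (∀d L(d))
Pull the quantifiers to the front (each side's bound variable is not free in the other side):
  ∀c ∀d (L(c) ∧ L(d))
The prefix is ∀c ∀d: 2 universal, 0 existential.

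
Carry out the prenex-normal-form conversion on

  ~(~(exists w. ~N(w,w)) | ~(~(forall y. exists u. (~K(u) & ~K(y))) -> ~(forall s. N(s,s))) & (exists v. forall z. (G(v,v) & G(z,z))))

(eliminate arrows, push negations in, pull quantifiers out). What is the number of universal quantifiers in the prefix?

2

First replace A → B with ¬A ∨ B.
  ~(~(exists w. ~N(w,w)) | ~(~~(forall y. exists u. (~K(u) & ~K(y))) | ~(forall s. N(s,s))) & (exists v. forall z. (G(v,v) & G(z,z))))
Drive negations inward (¬∀x A ≡ ∃x ¬A, ¬∃x A ≡ ∀x ¬A, De Morgan for ∧/∨):
  (exists w. ~N(w,w)) & ((forall y. exists u. (~K(u) & ~K(y))) | (exists s. ~N(s,s)) | (forall v. exists z. (~G(v,v) | ~G(z,z))))
All bound variables are already distinct, so no renaming is needed.
Pull the quantifiers to the front (each side's bound variable is not free in the other side):
  exists w. forall y. exists u. exists s. forall v. exists z. (~N(w,w) & (~K(u) & ~K(y) | ~N(s,s) | ~G(v,v) | ~G(z,z)))
The prefix is exists w forall y exists u exists s forall v exists z: 2 universal, 4 existential.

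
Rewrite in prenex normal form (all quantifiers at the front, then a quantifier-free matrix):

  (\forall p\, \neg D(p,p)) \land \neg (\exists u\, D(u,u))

Push ¬ through the quantifiers and connectives to reach negation normal form:
  (\forall p\, \neg D(p,p)) \land (\forall u\, \neg D(u,u))
Pull the quantifiers to the front (each side's bound variable is not free in the other side):
  \forall p\, \forall u\, (\neg D(p,p) \land \neg D(u,u))

\forall p\, \forall u\, (\neg D(p,p) \land \neg D(u,u))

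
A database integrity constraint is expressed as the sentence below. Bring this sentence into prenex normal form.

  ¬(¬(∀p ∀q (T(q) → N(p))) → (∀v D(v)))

∃p ∃q ∃v (T(q) ∧ ¬N(p) ∧ ¬D(v))

Eliminate → and ↔ using ¬ and ∨.
  ¬(¬¬(∀p ∀q (¬T(q) ∨ N(p))) ∨ (∀v D(v)))
Move each ¬ inward, flipping quantifiers it crosses:
  (∃p ∃q (T(q) ∧ ¬N(p))) ∧ (∃v ¬D(v))
Finally move all quantifiers to the prefix:
  ∃p ∃q ∃v (T(q) ∧ ¬N(p) ∧ ¬D(v))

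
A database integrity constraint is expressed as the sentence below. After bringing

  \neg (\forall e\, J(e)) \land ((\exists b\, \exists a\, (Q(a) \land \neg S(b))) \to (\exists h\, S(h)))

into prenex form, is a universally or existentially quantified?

Eliminate → and ↔ using ¬ and ∨.
  \neg (\forall e\, J(e)) \land (\neg (\exists b\, \exists a\, (Q(a) \land \neg S(b))) \lor (\exists h\, S(h)))
Drive negations inward (¬∀x A ≡ ∃x ¬A, ¬∃x A ≡ ∀x ¬A, De Morgan for ∧/∨):
  (\exists e\, \neg J(e)) \land ((\forall b\, \forall a\, (\neg Q(a) \lor S(b))) \lor (\exists h\, S(h)))
Pull the quantifiers to the front (each side's bound variable is not free in the other side):
  \exists e\, \forall b\, \forall a\, \exists h\, (\neg J(e) \land (\neg Q(a) \lor S(b) \lor S(h)))
The quantifier \exists a sits under an odd number of negations (counting the antecedent side of each →), so it flips to \forall a.

universal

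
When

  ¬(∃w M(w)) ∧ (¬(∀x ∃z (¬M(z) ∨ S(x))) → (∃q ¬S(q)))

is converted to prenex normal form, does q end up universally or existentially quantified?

Eliminate → and ↔ using ¬ and ∨.
  ¬(∃w M(w)) ∧ (¬¬(∀x ∃z (¬M(z) ∨ S(x))) ∨ (∃q ¬S(q)))
Push ¬ through the quantifiers and connectives to reach negation normal form:
  (∀w ¬M(w)) ∧ ((∀x ∃z (¬M(z) ∨ S(x))) ∨ (∃q ¬S(q)))
All bound variables are already distinct, so no renaming is needed.
Finally move all quantifiers to the prefix:
  ∀w ∀x ∃z ∃q (¬M(w) ∧ (¬M(z) ∨ S(x) ∨ ¬S(q)))
The quantifier ∃q sits under an even number of negations (counting the antecedent side of each →), so it remains existential.

existential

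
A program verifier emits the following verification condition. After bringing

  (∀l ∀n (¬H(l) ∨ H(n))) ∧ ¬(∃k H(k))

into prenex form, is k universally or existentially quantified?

universal

Push ¬ through the quantifiers and connectives to reach negation normal form:
  (∀l ∀n (¬H(l) ∨ H(n))) ∧ (∀k ¬H(k))
Pull the quantifiers to the front (each side's bound variable is not free in the other side):
  ∀l ∀n ∀k ((¬H(l) ∨ H(n)) ∧ ¬H(k))
The quantifier ∃k sits under an odd number of negations, so it flips to ∀k.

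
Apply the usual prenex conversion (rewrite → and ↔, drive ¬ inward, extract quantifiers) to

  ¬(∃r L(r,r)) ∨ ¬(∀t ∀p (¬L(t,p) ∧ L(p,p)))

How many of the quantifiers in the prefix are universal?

1

Move each ¬ inward, flipping quantifiers it crosses:
  (∀r ¬L(r,r)) ∨ (∃t ∃p (L(t,p) ∨ ¬L(p,p)))
Finally move all quantifiers to the prefix:
  ∀r ∃t ∃p (¬L(r,r) ∨ L(t,p) ∨ ¬L(p,p))
The prefix is ∀r ∃t ∃p: 1 universal, 2 existential.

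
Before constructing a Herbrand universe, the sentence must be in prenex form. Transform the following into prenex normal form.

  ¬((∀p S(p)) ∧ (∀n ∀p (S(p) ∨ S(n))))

Move each ¬ inward, flipping quantifiers it crosses:
  (∃p ¬S(p)) ∨ (∃n ∃p (¬S(p) ∧ ¬S(n)))
Standardize variables apart so no two quantifiers bind the same name: p↦a.
  (∃p ¬S(p)) ∨ (∃n ∃a (¬S(a) ∧ ¬S(n)))
Finally move all quantifiers to the prefix:
  ∃p ∃n ∃a (¬S(p) ∨ ¬S(a) ∧ ¬S(n))

∃p ∃n ∃a (¬S(p) ∨ ¬S(a) ∧ ¬S(n))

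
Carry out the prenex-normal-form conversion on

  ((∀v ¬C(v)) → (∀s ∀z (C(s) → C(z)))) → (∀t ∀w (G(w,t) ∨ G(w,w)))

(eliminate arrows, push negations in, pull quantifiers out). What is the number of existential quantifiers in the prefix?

Rewrite implications/biconditionals: A → B as ¬A ∨ B.
  ¬(¬(∀v ¬C(v)) ∨ (∀s ∀z (¬C(s) ∨ C(z)))) ∨ (∀t ∀w (G(w,t) ∨ G(w,w)))
Push ¬ through the quantifiers and connectives to reach negation normal form:
  (∀v ¬C(v)) ∧ (∃s ∃z (C(s) ∧ ¬C(z))) ∨ (∀t ∀w (G(w,t) ∨ G(w,w)))
All bound variables are already distinct, so no renaming is needed.
Extract every quantifier outward, since the variables are now distinct and don't occur free across branches:
  ∀v ∃s ∃z ∀t ∀w (¬C(v) ∧ C(s) ∧ ¬C(z) ∨ G(w,t) ∨ G(w,w))
The prefix is ∀v ∃s ∃z ∀t ∀w: 3 universal, 2 existential.

2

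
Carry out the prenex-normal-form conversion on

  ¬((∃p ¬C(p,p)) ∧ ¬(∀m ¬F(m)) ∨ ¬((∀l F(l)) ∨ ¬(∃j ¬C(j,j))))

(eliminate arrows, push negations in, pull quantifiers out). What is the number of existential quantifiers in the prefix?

Push ¬ through the quantifiers and connectives to reach negation normal form:
  ((∀p C(p,p)) ∨ (∀m ¬F(m))) ∧ ((∀l F(l)) ∨ (∀j C(j,j)))
All bound variables are already distinct, so no renaming is needed.
Extract every quantifier outward, since the variables are now distinct and don't occur free across branches:
  ∀p ∀m ∀l ∀j ((C(p,p) ∨ ¬F(m)) ∧ (F(l) ∨ C(j,j)))
The prefix is ∀p ∀m ∀l ∀j: 4 universal, 0 existential.

0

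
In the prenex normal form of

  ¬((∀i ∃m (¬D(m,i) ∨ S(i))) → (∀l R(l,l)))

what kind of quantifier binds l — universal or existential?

existential

Eliminate → and ↔ using ¬ and ∨.
  ¬(¬(∀i ∃m (¬D(m,i) ∨ S(i))) ∨ (∀l R(l,l)))
Move each ¬ inward, flipping quantifiers it crosses:
  (∀i ∃m (¬D(m,i) ∨ S(i))) ∧ (∃l ¬R(l,l))
All bound variables are already distinct, so no renaming is needed.
Finally move all quantifiers to the prefix:
  ∀i ∃m ∃l ((¬D(m,i) ∨ S(i)) ∧ ¬R(l,l))
The quantifier ∀l sits under an odd number of negations (counting the antecedent side of each →), so it flips to ∃l.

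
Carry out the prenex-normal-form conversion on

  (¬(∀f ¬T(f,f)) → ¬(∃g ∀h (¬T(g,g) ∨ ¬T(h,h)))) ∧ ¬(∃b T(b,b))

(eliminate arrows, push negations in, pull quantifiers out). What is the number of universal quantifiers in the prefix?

Rewrite implications/biconditionals: A → B as ¬A ∨ B.
  (¬¬(∀f ¬T(f,f)) ∨ ¬(∃g ∀h (¬T(g,g) ∨ ¬T(h,h)))) ∧ ¬(∃b T(b,b))
Push ¬ through the quantifiers and connectives to reach negation normal form:
  ((∀f ¬T(f,f)) ∨ (∀g ∃h (T(g,g) ∧ T(h,h)))) ∧ (∀b ¬T(b,b))
Extract every quantifier outward, since the variables are now distinct and don't occur free across branches:
  ∀f ∀g ∃h ∀b ((¬T(f,f) ∨ T(g,g) ∧ T(h,h)) ∧ ¬T(b,b))
The prefix is ∀f ∀g ∃h ∀b: 3 universal, 1 existential.

3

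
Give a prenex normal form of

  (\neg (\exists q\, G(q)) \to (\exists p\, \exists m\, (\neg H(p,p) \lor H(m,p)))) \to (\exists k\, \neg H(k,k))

Eliminate → and ↔ using ¬ and ∨.
  \neg (\neg \neg (\exists q\, G(q)) \lor (\exists p\, \exists m\, (\neg H(p,p) \lor H(m,p)))) \lor (\exists k\, \neg H(k,k))
Drive negations inward (¬∀x A ≡ ∃x ¬A, ¬∃x A ≡ ∀x ¬A, De Morgan for ∧/∨):
  (\forall q\, \neg G(q)) \land (\forall p\, \forall m\, (H(p,p) \land \neg H(m,p))) \lor (\exists k\, \neg H(k,k))
Extract every quantifier outward, since the variables are now distinct and don't occur free across branches:
  \forall q\, \forall p\, \forall m\, \exists k\, (\neg G(q) \land H(p,p) \land \neg H(m,p) \lor \neg H(k,k))

\forall q\, \forall p\, \forall m\, \exists k\, (\neg G(q) \land H(p,p) \land \neg H(m,p) \lor \neg H(k,k))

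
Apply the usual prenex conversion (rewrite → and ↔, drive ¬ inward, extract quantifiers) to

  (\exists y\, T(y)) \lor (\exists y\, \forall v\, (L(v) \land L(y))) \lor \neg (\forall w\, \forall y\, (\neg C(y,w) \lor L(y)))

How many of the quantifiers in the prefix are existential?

4

Push ¬ through the quantifiers and connectives to reach negation normal form:
  (\exists y\, T(y)) \lor (\exists y\, \forall v\, (L(v) \land L(y))) \lor (\exists w\, \exists y\, (C(y,w) \land \neg L(y)))
Give each quantifier a distinct variable: y↦b, y↦s.
  (\exists y\, T(y)) \lor (\exists b\, \forall v\, (L(v) \land L(b))) \lor (\exists w\, \exists s\, (C(s,w) \land \neg L(s)))
Finally move all quantifiers to the prefix:
  \exists y\, \exists b\, \forall v\, \exists w\, \exists s\, (T(y) \lor L(v) \land L(b) \lor C(s,w) \land \neg L(s))
The prefix is \exists y \exists b \forall v \exists w \exists s: 1 universal, 4 existential.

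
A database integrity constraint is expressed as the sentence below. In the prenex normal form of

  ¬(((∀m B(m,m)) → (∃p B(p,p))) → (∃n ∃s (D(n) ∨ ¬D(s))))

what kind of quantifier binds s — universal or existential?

Eliminate → and ↔ using ¬ and ∨.
  ¬(¬(¬(∀m B(m,m)) ∨ (∃p B(p,p))) ∨ (∃n ∃s (D(n) ∨ ¬D(s))))
Push ¬ through the quantifiers and connectives to reach negation normal form:
  ((∃m ¬B(m,m)) ∨ (∃p B(p,p))) ∧ (∀n ∀s (¬D(n) ∧ D(s)))
Finally move all quantifiers to the prefix:
  ∃m ∃p ∀n ∀s ((¬B(m,m) ∨ B(p,p)) ∧ ¬D(n) ∧ D(s))
The quantifier ∃s sits under an odd number of negations (counting the antecedent side of each →), so it flips to ∀s.

universal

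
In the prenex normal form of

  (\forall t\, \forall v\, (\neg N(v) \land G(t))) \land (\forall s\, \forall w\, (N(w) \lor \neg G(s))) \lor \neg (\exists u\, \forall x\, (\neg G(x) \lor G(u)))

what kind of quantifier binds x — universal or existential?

existential

Drive negations inward (¬∀x A ≡ ∃x ¬A, ¬∃x A ≡ ∀x ¬A, De Morgan for ∧/∨):
  (\forall t\, \forall v\, (\neg N(v) \land G(t))) \land (\forall s\, \forall w\, (N(w) \lor \neg G(s))) \lor (\forall u\, \exists x\, (G(x) \land \neg G(u)))
All bound variables are already distinct, so no renaming is needed.
Pull the quantifiers to the front (each side's bound variable is not free in the other side):
  \forall t\, \forall v\, \forall s\, \forall w\, \forall u\, \exists x\, (\neg N(v) \land G(t) \land (N(w) \lor \neg G(s)) \lor G(x) \land \neg G(u))
The quantifier \forall x sits under an odd number of negations, so it flips to \exists x.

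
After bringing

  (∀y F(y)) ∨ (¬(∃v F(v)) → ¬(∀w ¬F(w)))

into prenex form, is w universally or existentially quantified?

First replace A → B with ¬A ∨ B.
  (∀y F(y)) ∨ ¬¬(∃v F(v)) ∨ ¬(∀w ¬F(w))
Push ¬ through the quantifiers and connectives to reach negation normal form:
  (∀y F(y)) ∨ (∃v F(v)) ∨ (∃w F(w))
Extract every quantifier outward, since the variables are now distinct and don't occur free across branches:
  ∀y ∃v ∃w (F(y) ∨ F(v) ∨ F(w))
The quantifier ∀w sits under an odd number of negations (counting the antecedent side of each →), so it flips to ∃w.

existential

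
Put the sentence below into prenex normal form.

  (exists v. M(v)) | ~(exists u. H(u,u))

exists v. forall u. (M(v) | ~H(u,u))

Drive negations inward (¬∀x A ≡ ∃x ¬A, ¬∃x A ≡ ∀x ¬A, De Morgan for ∧/∨):
  (exists v. M(v)) | (forall u. ~H(u,u))
All bound variables are already distinct, so no renaming is needed.
Pull the quantifiers to the front (each side's bound variable is not free in the other side):
  exists v. forall u. (M(v) | ~H(u,u))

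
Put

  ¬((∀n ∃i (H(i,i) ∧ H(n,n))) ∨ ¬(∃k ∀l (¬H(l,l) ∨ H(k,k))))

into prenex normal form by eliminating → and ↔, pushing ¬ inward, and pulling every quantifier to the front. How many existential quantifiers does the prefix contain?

Push ¬ through the quantifiers and connectives to reach negation normal form:
  (∃n ∀i (¬H(i,i) ∨ ¬H(n,n))) ∧ (∃k ∀l (¬H(l,l) ∨ H(k,k)))
All bound variables are already distinct, so no renaming is needed.
Pull the quantifiers to the front (each side's bound variable is not free in the other side):
  ∃n ∀i ∃k ∀l ((¬H(i,i) ∨ ¬H(n,n)) ∧ (¬H(l,l) ∨ H(k,k)))
The prefix is ∃n ∀i ∃k ∀l: 2 universal, 2 existential.

2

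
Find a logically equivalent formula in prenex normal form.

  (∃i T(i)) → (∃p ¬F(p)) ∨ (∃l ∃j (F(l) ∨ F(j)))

Rewrite implications/biconditionals: A → B as ¬A ∨ B.
  ¬(∃i T(i)) ∨ (∃p ¬F(p)) ∨ (∃l ∃j (F(l) ∨ F(j)))
Drive negations inward (¬∀x A ≡ ∃x ¬A, ¬∃x A ≡ ∀x ¬A, De Morgan for ∧/∨):
  (∀i ¬T(i)) ∨ (∃p ¬F(p)) ∨ (∃l ∃j (F(l) ∨ F(j)))
All bound variables are already distinct, so no renaming is needed.
Pull the quantifiers to the front (each side's bound variable is not free in the other side):
  ∀i ∃p ∃l ∃j (¬T(i) ∨ ¬F(p) ∨ F(l) ∨ F(j))

∀i ∃p ∃l ∃j (¬T(i) ∨ ¬F(p) ∨ F(l) ∨ F(j))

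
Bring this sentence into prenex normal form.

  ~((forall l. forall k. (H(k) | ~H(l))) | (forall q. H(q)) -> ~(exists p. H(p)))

forall l. forall k. forall q. exists p. ((H(k) | ~H(l) | H(q)) & H(p))

First replace A → B with ¬A ∨ B.
  ~(~((forall l. forall k. (H(k) | ~H(l))) | (forall q. H(q))) | ~(exists p. H(p)))
Push ¬ through the quantifiers and connectives to reach negation normal form:
  ((forall l. forall k. (H(k) | ~H(l))) | (forall q. H(q))) & (exists p. H(p))
All bound variables are already distinct, so no renaming is needed.
Extract every quantifier outward, since the variables are now distinct and don't occur free across branches:
  forall l. forall k. forall q. exists p. ((H(k) | ~H(l) | H(q)) & H(p))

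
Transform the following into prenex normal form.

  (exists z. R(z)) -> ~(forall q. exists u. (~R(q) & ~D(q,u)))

forall z. exists q. forall u. (~R(z) | R(q) | D(q,u))

Rewrite implications/biconditionals: A → B as ¬A ∨ B.
  ~(exists z. R(z)) | ~(forall q. exists u. (~R(q) & ~D(q,u)))
Drive negations inward (¬∀x A ≡ ∃x ¬A, ¬∃x A ≡ ∀x ¬A, De Morgan for ∧/∨):
  (forall z. ~R(z)) | (exists q. forall u. (R(q) | D(q,u)))
All bound variables are already distinct, so no renaming is needed.
Extract every quantifier outward, since the variables are now distinct and don't occur free across branches:
  forall z. exists q. forall u. (~R(z) | R(q) | D(q,u))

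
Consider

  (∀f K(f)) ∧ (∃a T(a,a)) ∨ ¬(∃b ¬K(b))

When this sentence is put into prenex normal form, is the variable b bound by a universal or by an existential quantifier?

Push ¬ through the quantifiers and connectives to reach negation normal form:
  (∀f K(f)) ∧ (∃a T(a,a)) ∨ (∀b K(b))
All bound variables are already distinct, so no renaming is needed.
Pull the quantifiers to the front (each side's bound variable is not free in the other side):
  ∀f ∃a ∀b (K(f) ∧ T(a,a) ∨ K(b))
The quantifier ∃b sits under an odd number of negations, so it flips to ∀b.

universal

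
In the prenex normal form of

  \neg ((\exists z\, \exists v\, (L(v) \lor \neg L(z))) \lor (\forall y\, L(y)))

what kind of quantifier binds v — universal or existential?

universal

Push ¬ through the quantifiers and connectives to reach negation normal form:
  (\forall z\, \forall v\, (\neg L(v) \land L(z))) \land (\exists y\, \neg L(y))
All bound variables are already distinct, so no renaming is needed.
Finally move all quantifiers to the prefix:
  \forall z\, \forall v\, \exists y\, (\neg L(v) \land L(z) \land \neg L(y))
The quantifier \exists v sits under an odd number of negations, so it flips to \forall v.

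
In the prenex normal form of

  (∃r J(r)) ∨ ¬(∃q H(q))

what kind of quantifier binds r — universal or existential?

existential

Push ¬ through the quantifiers and connectives to reach negation normal form:
  (∃r J(r)) ∨ (∀q ¬H(q))
All bound variables are already distinct, so no renaming is needed.
Finally move all quantifiers to the prefix:
  ∃r ∀q (J(r) ∨ ¬H(q))
The quantifier ∃r sits under an even number of negations, so it remains existential.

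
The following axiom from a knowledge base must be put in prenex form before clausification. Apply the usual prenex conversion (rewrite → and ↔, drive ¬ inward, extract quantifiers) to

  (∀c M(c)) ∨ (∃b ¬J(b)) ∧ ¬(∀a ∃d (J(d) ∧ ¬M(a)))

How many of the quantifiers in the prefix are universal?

2

Push ¬ through the quantifiers and connectives to reach negation normal form:
  (∀c M(c)) ∨ (∃b ¬J(b)) ∧ (∃a ∀d (¬J(d) ∨ M(a)))
Extract every quantifier outward, since the variables are now distinct and don't occur free across branches:
  ∀c ∃b ∃a ∀d (M(c) ∨ ¬J(b) ∧ (¬J(d) ∨ M(a)))
The prefix is ∀c ∃b ∃a ∀d: 2 universal, 2 existential.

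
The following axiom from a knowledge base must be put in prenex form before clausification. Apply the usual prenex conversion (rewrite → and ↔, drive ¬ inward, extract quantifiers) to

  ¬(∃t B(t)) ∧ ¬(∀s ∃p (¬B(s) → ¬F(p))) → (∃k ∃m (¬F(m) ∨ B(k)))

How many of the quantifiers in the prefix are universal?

1

Eliminate → and ↔ using ¬ and ∨.
  ¬(¬(∃t B(t)) ∧ ¬(∀s ∃p (¬¬B(s) ∨ ¬F(p)))) ∨ (∃k ∃m (¬F(m) ∨ B(k)))
Drive negations inward (¬∀x A ≡ ∃x ¬A, ¬∃x A ≡ ∀x ¬A, De Morgan for ∧/∨):
  (∃t B(t)) ∨ (∀s ∃p (B(s) ∨ ¬F(p))) ∨ (∃k ∃m (¬F(m) ∨ B(k)))
Finally move all quantifiers to the prefix:
  ∃t ∀s ∃p ∃k ∃m (B(t) ∨ B(s) ∨ ¬F(p) ∨ ¬F(m) ∨ B(k))
The prefix is ∃t ∀s ∃p ∃k ∃m: 1 universal, 4 existential.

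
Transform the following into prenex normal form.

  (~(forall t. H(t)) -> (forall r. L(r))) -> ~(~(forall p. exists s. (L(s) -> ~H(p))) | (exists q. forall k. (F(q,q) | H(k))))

exists t. exists r. forall p. exists s. forall q. exists k. (~H(t) & ~L(r) | (~L(s) | ~H(p)) & ~F(q,q) & ~H(k))

Rewrite implications/biconditionals: A → B as ¬A ∨ B.
  ~(~~(forall t. H(t)) | (forall r. L(r))) | ~(~(forall p. exists s. (~L(s) | ~H(p))) | (exists q. forall k. (F(q,q) | H(k))))
Push ¬ through the quantifiers and connectives to reach negation normal form:
  (exists t. ~H(t)) & (exists r. ~L(r)) | (forall p. exists s. (~L(s) | ~H(p))) & (forall q. exists k. (~F(q,q) & ~H(k)))
Pull the quantifiers to the front (each side's bound variable is not free in the other side):
  exists t. exists r. forall p. exists s. forall q. exists k. (~H(t) & ~L(r) | (~L(s) | ~H(p)) & ~F(q,q) & ~H(k))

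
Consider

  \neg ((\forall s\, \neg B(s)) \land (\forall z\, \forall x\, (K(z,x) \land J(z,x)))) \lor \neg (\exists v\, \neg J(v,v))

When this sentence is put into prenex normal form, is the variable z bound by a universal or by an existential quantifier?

existential

Drive negations inward (¬∀x A ≡ ∃x ¬A, ¬∃x A ≡ ∀x ¬A, De Morgan for ∧/∨):
  (\exists s\, B(s)) \lor (\exists z\, \exists x\, (\neg K(z,x) \lor \neg J(z,x))) \lor (\forall v\, J(v,v))
All bound variables are already distinct, so no renaming is needed.
Finally move all quantifiers to the prefix:
  \exists s\, \exists z\, \exists x\, \forall v\, (B(s) \lor \neg K(z,x) \lor \neg J(z,x) \lor J(v,v))
The quantifier \forall z sits under an odd number of negations, so it flips to \exists z.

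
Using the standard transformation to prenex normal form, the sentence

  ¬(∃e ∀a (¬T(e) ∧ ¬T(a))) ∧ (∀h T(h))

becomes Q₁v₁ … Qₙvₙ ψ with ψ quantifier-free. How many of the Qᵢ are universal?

2

Drive negations inward (¬∀x A ≡ ∃x ¬A, ¬∃x A ≡ ∀x ¬A, De Morgan for ∧/∨):
  (∀e ∃a (T(e) ∨ T(a))) ∧ (∀h T(h))
All bound variables are already distinct, so no renaming is needed.
Extract every quantifier outward, since the variables are now distinct and don't occur free across branches:
  ∀e ∃a ∀h ((T(e) ∨ T(a)) ∧ T(h))
The prefix is ∀e ∃a ∀h: 2 universal, 1 existential.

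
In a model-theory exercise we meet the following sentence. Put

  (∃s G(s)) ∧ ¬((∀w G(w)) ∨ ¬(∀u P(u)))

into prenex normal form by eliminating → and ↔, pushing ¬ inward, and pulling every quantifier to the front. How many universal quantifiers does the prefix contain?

1

Drive negations inward (¬∀x A ≡ ∃x ¬A, ¬∃x A ≡ ∀x ¬A, De Morgan for ∧/∨):
  (∃s G(s)) ∧ (∃w ¬G(w)) ∧ (∀u P(u))
All bound variables are already distinct, so no renaming is needed.
Pull the quantifiers to the front (each side's bound variable is not free in the other side):
  ∃s ∃w ∀u (G(s) ∧ ¬G(w) ∧ P(u))
The prefix is ∃s ∃w ∀u: 1 universal, 2 existential.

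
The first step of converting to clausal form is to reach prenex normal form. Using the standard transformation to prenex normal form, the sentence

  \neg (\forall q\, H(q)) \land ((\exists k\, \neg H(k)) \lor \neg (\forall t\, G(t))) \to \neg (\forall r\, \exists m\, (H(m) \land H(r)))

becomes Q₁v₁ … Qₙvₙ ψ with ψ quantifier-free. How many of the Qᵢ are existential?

1

First replace A → B with ¬A ∨ B.
  \neg (\neg (\forall q\, H(q)) \land ((\exists k\, \neg H(k)) \lor \neg (\forall t\, G(t)))) \lor \neg (\forall r\, \exists m\, (H(m) \land H(r)))
Drive negations inward (¬∀x A ≡ ∃x ¬A, ¬∃x A ≡ ∀x ¬A, De Morgan for ∧/∨):
  (\forall q\, H(q)) \lor (\forall k\, H(k)) \land (\forall t\, G(t)) \lor (\exists r\, \forall m\, (\neg H(m) \lor \neg H(r)))
All bound variables are already distinct, so no renaming is needed.
Extract every quantifier outward, since the variables are now distinct and don't occur free across branches:
  \forall q\, \forall k\, \forall t\, \exists r\, \forall m\, (H(q) \lor H(k) \land G(t) \lor \neg H(m) \lor \neg H(r))
The prefix is \forall q \forall k \forall t \exists r \forall m: 4 universal, 1 existential.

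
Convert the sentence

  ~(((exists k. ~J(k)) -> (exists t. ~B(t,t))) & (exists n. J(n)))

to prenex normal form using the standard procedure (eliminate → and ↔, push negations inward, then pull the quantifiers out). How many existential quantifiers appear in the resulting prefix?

1

Rewrite implications/biconditionals: A → B as ¬A ∨ B.
  ~((~(exists k. ~J(k)) | (exists t. ~B(t,t))) & (exists n. J(n)))
Push ¬ through the quantifiers and connectives to reach negation normal form:
  (exists k. ~J(k)) & (forall t. B(t,t)) | (forall n. ~J(n))
Pull the quantifiers to the front (each side's bound variable is not free in the other side):
  exists k. forall t. forall n. (~J(k) & B(t,t) | ~J(n))
The prefix is exists k forall t forall n: 2 universal, 1 existential.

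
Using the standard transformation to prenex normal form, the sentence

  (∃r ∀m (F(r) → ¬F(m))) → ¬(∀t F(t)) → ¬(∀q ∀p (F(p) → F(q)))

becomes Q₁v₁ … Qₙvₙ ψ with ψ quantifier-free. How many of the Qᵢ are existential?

Rewrite implications/biconditionals: A → B as ¬A ∨ B.
  ¬(∃r ∀m (¬F(r) ∨ ¬F(m))) ∨ ¬¬(∀t F(t)) ∨ ¬(∀q ∀p (¬F(p) ∨ F(q)))
Push ¬ through the quantifiers and connectives to reach negation normal form:
  (∀r ∃m (F(r) ∧ F(m))) ∨ (∀t F(t)) ∨ (∃q ∃p (F(p) ∧ ¬F(q)))
All bound variables are already distinct, so no renaming is needed.
Finally move all quantifiers to the prefix:
  ∀r ∃m ∀t ∃q ∃p (F(r) ∧ F(m) ∨ F(t) ∨ F(p) ∧ ¬F(q))
The prefix is ∀r ∃m ∀t ∃q ∃p: 2 universal, 3 existential.

3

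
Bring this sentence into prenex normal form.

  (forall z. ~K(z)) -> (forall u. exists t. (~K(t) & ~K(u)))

Rewrite implications/biconditionals: A → B as ¬A ∨ B.
  ~(forall z. ~K(z)) | (forall u. exists t. (~K(t) & ~K(u)))
Move each ¬ inward, flipping quantifiers it crosses:
  (exists z. K(z)) | (forall u. exists t. (~K(t) & ~K(u)))
Extract every quantifier outward, since the variables are now distinct and don't occur free across branches:
  exists z. forall u. exists t. (K(z) | ~K(t) & ~K(u))

exists z. forall u. exists t. (K(z) | ~K(t) & ~K(u))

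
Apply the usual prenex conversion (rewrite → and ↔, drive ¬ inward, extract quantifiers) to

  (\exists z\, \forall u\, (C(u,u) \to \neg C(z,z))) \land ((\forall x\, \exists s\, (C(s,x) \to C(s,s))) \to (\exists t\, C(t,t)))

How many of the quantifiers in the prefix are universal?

2

Rewrite implications/biconditionals: A → B as ¬A ∨ B.
  (\exists z\, \forall u\, (\neg C(u,u) \lor \neg C(z,z))) \land (\neg (\forall x\, \exists s\, (\neg C(s,x) \lor C(s,s))) \lor (\exists t\, C(t,t)))
Move each ¬ inward, flipping quantifiers it crosses:
  (\exists z\, \forall u\, (\neg C(u,u) \lor \neg C(z,z))) \land ((\exists x\, \forall s\, (C(s,x) \land \neg C(s,s))) \lor (\exists t\, C(t,t)))
Finally move all quantifiers to the prefix:
  \exists z\, \forall u\, \exists x\, \forall s\, \exists t\, ((\neg C(u,u) \lor \neg C(z,z)) \land (C(s,x) \land \neg C(s,s) \lor C(t,t)))
The prefix is \exists z \forall u \exists x \forall s \exists t: 2 universal, 3 existential.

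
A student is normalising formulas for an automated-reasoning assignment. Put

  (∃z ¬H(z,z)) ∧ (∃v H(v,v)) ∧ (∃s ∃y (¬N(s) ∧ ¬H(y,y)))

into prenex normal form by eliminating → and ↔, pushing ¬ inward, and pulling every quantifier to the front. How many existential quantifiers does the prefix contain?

4

Extract every quantifier outward, since the variables are now distinct and don't occur free across branches:
  ∃z ∃v ∃s ∃y (¬H(z,z) ∧ H(v,v) ∧ ¬N(s) ∧ ¬H(y,y))
The prefix is ∃z ∃v ∃s ∃y: 0 universal, 4 existential.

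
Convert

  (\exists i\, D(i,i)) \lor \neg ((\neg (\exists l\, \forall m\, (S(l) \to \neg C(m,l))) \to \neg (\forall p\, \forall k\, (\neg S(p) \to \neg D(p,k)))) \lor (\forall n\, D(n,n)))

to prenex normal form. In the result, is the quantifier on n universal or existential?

Eliminate → and ↔ using ¬ and ∨.
  (\exists i\, D(i,i)) \lor \neg (\neg \neg (\exists l\, \forall m\, (\neg S(l) \lor \neg C(m,l))) \lor \neg (\forall p\, \forall k\, (\neg \neg S(p) \lor \neg D(p,k))) \lor (\forall n\, D(n,n)))
Move each ¬ inward, flipping quantifiers it crosses:
  (\exists i\, D(i,i)) \lor (\forall l\, \exists m\, (S(l) \land C(m,l))) \land (\forall p\, \forall k\, (S(p) \lor \neg D(p,k))) \land (\exists n\, \neg D(n,n))
All bound variables are already distinct, so no renaming is needed.
Finally move all quantifiers to the prefix:
  \exists i\, \forall l\, \exists m\, \forall p\, \forall k\, \exists n\, (D(i,i) \lor S(l) \land C(m,l) \land (S(p) \lor \neg D(p,k)) \land \neg D(n,n))
The quantifier \forall n sits under an odd number of negations (counting the antecedent side of each →), so it flips to \exists n.

existential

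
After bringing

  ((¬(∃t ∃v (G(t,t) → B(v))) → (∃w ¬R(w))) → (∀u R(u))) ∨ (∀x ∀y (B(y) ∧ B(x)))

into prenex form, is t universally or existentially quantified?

Eliminate → and ↔ using ¬ and ∨.
  ¬(¬¬(∃t ∃v (¬G(t,t) ∨ B(v))) ∨ (∃w ¬R(w))) ∨ (∀u R(u)) ∨ (∀x ∀y (B(y) ∧ B(x)))
Drive negations inward (¬∀x A ≡ ∃x ¬A, ¬∃x A ≡ ∀x ¬A, De Morgan for ∧/∨):
  (∀t ∀v (G(t,t) ∧ ¬B(v))) ∧ (∀w R(w)) ∨ (∀u R(u)) ∨ (∀x ∀y (B(y) ∧ B(x)))
All bound variables are already distinct, so no renaming is needed.
Extract every quantifier outward, since the variables are now distinct and don't occur free across branches:
  ∀t ∀v ∀w ∀u ∀x ∀y (G(t,t) ∧ ¬B(v) ∧ R(w) ∨ R(u) ∨ B(y) ∧ B(x))
The quantifier ∃t sits under an odd number of negations (counting the antecedent side of each →), so it flips to ∀t.

universal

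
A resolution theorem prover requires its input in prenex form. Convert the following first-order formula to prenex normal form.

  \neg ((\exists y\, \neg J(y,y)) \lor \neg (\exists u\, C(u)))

\forall y\, \exists u\, (J(y,y) \land C(u))

Drive negations inward (¬∀x A ≡ ∃x ¬A, ¬∃x A ≡ ∀x ¬A, De Morgan for ∧/∨):
  (\forall y\, J(y,y)) \land (\exists u\, C(u))
All bound variables are already distinct, so no renaming is needed.
Finally move all quantifiers to the prefix:
  \forall y\, \exists u\, (J(y,y) \land C(u))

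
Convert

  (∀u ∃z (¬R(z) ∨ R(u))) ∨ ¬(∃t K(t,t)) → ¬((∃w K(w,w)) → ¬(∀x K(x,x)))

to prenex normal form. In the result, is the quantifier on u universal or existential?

existential

Rewrite implications/biconditionals: A → B as ¬A ∨ B.
  ¬((∀u ∃z (¬R(z) ∨ R(u))) ∨ ¬(∃t K(t,t))) ∨ ¬(¬(∃w K(w,w)) ∨ ¬(∀x K(x,x)))
Move each ¬ inward, flipping quantifiers it crosses:
  (∃u ∀z (R(z) ∧ ¬R(u))) ∧ (∃t K(t,t)) ∨ (∃w K(w,w)) ∧ (∀x K(x,x))
All bound variables are already distinct, so no renaming is needed.
Finally move all quantifiers to the prefix:
  ∃u ∀z ∃t ∃w ∀x (R(z) ∧ ¬R(u) ∧ K(t,t) ∨ K(w,w) ∧ K(x,x))
The quantifier ∀u sits under an odd number of negations (counting the antecedent side of each →), so it flips to ∃u.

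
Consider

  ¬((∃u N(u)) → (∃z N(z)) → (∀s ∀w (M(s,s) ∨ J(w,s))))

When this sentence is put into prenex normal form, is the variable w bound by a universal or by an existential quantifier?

First replace A → B with ¬A ∨ B.
  ¬(¬(∃u N(u)) ∨ ¬(∃z N(z)) ∨ (∀s ∀w (M(s,s) ∨ J(w,s))))
Move each ¬ inward, flipping quantifiers it crosses:
  (∃u N(u)) ∧ (∃z N(z)) ∧ (∃s ∃w (¬M(s,s) ∧ ¬J(w,s)))
All bound variables are already distinct, so no renaming is needed.
Extract every quantifier outward, since the variables are now distinct and don't occur free across branches:
  ∃u ∃z ∃s ∃w (N(u) ∧ N(z) ∧ ¬M(s,s) ∧ ¬J(w,s))
The quantifier ∀w sits under an odd number of negations (counting the antecedent side of each →), so it flips to ∃w.

existential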